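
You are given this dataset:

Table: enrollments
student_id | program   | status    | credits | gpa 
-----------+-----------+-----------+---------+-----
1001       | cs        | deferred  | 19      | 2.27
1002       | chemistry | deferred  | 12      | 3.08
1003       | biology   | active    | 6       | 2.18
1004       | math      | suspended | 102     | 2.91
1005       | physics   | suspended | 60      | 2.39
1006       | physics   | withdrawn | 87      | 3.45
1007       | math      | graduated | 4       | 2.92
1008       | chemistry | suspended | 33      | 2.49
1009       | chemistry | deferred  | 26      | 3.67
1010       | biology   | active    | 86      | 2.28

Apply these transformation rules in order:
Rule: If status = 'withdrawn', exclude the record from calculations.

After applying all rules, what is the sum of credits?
348

Step 1: Identify records where status = 'withdrawn'
Step 2: The excluded records sum to 87
Step 3: Original total credits = 435
Step 4: Remaining total = 435 - 87 = 348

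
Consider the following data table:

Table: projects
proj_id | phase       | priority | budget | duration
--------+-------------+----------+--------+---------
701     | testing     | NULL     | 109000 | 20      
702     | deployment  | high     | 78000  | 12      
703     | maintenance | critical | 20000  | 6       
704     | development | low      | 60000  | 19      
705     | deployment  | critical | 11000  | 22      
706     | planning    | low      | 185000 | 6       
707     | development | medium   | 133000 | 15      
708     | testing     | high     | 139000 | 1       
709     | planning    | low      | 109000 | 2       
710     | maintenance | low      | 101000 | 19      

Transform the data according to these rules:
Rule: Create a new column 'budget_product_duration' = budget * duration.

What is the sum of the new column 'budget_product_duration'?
9999000

Step 1: For each record, compute budget * duration
Example calculations:
  109000 * 20 = 2180000
  78000 * 12 = 936000
  20000 * 6 = 120000
  ...
Step 2: Sum all derived values
Step 3: Total = 9999000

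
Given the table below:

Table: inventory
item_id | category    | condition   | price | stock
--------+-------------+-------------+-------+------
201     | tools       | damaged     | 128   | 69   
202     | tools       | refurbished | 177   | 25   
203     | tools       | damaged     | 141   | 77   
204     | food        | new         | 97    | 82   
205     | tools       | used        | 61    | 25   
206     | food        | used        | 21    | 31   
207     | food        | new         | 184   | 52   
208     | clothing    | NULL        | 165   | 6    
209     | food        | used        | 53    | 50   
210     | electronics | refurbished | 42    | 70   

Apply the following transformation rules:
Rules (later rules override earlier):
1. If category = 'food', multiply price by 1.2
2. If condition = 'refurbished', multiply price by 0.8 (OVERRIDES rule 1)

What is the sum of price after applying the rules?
1096.2

Step 1: Rule 2 takes priority for records with condition = 'refurbished'
  - 2 records: 219 × 0.8 = 175.2
Step 2: Rule 1 applies to remaining records with category = 'food'
  - 4 records: 355 × 1.2 = 426.0
Step 3: Other records unchanged: 495
Step 4: Final sum = 175.2 + 426.0 + 495 = 1096.2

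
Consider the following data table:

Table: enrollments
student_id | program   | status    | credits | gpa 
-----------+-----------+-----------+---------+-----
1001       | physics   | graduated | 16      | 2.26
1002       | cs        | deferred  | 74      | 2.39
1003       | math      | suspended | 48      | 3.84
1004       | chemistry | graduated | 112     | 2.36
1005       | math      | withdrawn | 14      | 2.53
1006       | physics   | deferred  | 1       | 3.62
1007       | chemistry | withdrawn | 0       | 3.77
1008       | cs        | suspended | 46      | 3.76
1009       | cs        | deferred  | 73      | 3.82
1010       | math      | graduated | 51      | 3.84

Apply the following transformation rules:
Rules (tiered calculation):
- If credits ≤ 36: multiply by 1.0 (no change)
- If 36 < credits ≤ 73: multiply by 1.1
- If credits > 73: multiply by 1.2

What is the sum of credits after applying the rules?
494.0

Step 1: Tier 1 (credits ≤ 36): 4 records, sum = 31 × 1.0 = 31.0
Step 2: Tier 2 (36 < credits ≤ 73): 4 records, sum = 218 × 1.1 = 239.8
Step 3: Tier 3 (credits > 73): 2 records, sum = 186 × 1.2 = 223.2
Step 4: Final sum = 31.0 + 239.8 + 223.2 = 494.0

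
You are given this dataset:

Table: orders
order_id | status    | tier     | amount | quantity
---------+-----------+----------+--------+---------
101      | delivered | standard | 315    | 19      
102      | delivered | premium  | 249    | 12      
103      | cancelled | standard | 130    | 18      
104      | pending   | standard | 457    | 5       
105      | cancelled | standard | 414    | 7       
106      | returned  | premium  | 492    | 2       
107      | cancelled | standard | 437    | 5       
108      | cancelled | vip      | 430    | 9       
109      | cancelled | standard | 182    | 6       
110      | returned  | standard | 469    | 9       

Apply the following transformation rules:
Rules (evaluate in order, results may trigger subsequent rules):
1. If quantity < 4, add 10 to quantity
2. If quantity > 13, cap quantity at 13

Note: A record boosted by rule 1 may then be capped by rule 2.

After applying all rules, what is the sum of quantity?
91

Step 1: Apply rule 1 to records with quantity < 4
  - 1 records get bonus of 10
  - Of these, 0 records then exceed 13 and get capped
Step 2: Apply rule 2 to records with quantity > 13
  - 2 records (original) are capped
Step 3: Calculate final sum = 91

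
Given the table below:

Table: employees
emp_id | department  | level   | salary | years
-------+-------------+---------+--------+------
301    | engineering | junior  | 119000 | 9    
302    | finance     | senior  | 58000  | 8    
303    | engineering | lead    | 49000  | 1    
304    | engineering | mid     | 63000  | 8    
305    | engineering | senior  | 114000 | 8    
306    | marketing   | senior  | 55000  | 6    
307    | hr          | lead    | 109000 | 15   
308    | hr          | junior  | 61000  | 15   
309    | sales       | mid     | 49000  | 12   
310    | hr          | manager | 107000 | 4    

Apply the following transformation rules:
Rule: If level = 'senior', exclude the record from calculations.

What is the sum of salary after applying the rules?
557000

Step 1: Identify records where level = 'senior'
Step 2: The excluded records sum to 227000
Step 3: Original total salary = 784000
Step 4: Remaining total = 784000 - 227000 = 557000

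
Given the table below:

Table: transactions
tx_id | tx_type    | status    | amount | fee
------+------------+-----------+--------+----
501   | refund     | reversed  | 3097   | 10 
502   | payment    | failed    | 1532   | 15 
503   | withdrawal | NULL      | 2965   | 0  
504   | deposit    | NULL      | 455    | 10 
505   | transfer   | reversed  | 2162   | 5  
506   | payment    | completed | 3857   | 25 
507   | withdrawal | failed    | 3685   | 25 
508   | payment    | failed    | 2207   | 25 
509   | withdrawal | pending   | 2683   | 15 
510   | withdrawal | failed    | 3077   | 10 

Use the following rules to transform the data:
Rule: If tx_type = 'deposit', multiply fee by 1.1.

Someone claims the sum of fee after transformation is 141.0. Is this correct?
Yes, the result is correct.

Step 1: Calculate the correct sum after transformation
Step 2: Apply multiplier 1.1 to records where tx_type = 'deposit'
Step 3: Correct result = 141.0
Step 4: Claimed result = 141.0
Step 5: 141.0 = 141.0 ✓
Conclusion: The claimed result is correct.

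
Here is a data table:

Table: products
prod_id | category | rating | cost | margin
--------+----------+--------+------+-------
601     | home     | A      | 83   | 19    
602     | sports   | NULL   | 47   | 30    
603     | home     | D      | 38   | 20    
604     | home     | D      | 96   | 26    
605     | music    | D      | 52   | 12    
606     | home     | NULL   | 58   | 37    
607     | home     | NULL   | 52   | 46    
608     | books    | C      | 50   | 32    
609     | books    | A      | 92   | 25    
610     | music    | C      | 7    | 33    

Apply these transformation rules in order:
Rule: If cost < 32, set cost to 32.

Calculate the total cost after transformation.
600

Step 1: 1 records have cost < 32
Step 2: These records originally summed to 7
Step 3: After setting to minimum: 1 × 32 = 32
Step 4: Unaffected records sum: 568
Step 5: Final sum = 32 + 568 = 600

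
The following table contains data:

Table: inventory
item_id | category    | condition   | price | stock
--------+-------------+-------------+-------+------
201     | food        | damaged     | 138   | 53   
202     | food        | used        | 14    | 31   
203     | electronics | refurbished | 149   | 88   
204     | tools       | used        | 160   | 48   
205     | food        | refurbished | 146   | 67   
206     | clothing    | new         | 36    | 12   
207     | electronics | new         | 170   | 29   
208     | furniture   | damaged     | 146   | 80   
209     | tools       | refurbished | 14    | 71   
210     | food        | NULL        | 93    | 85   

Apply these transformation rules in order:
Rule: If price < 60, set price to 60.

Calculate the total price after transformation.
1182

Step 1: 3 records have price < 60
Step 2: These records originally summed to 64
Step 3: After setting to minimum: 3 × 60 = 180
Step 4: Unaffected records sum: 1002
Step 5: Final sum = 180 + 1002 = 1182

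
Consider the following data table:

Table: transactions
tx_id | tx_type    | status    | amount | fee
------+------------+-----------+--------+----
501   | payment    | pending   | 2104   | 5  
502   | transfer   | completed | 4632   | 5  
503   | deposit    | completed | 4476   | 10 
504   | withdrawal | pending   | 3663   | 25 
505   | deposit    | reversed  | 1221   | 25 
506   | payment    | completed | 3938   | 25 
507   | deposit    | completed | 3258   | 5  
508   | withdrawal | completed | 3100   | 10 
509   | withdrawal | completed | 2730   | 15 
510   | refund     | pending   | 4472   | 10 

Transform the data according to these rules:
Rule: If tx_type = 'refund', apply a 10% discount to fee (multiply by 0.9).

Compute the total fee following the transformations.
134.0

Step 1: Records with tx_type = 'refund' have total fee = 10
Step 2: Apply multiplier: 10 × 0.9 = 9.0
Step 3: Other records total: 125
Step 4: Final sum = 9.0 + 125 = 134.0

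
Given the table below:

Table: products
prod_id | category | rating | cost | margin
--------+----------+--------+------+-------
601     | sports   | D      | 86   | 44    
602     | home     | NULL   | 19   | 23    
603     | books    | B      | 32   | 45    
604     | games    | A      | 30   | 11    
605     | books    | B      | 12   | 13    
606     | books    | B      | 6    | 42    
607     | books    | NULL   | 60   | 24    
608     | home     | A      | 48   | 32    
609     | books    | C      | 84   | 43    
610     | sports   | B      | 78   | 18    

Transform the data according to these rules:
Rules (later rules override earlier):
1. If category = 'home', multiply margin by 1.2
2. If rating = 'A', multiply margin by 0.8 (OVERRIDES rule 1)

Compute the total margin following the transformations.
291.0

Step 1: Rule 2 takes priority for records with rating = 'A'
  - 2 records: 43 × 0.8 = 34.4
Step 2: Rule 1 applies to remaining records with category = 'home'
  - 1 records: 23 × 1.2 = 27.6
Step 3: Other records unchanged: 229
Step 4: Final sum = 34.4 + 27.6 + 229 = 291.0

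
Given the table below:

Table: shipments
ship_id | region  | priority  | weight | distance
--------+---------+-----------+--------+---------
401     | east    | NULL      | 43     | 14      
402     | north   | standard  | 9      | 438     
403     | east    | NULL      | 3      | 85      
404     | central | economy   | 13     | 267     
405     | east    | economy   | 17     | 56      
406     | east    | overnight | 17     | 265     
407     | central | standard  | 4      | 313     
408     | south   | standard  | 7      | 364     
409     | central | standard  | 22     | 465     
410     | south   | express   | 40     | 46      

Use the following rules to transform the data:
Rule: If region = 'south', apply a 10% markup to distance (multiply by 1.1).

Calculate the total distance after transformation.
2354.0

Step 1: Records with region = 'south' have total distance = 410
Step 2: Apply multiplier: 410 × 1.1 = 451.0
Step 3: Other records total: 1903
Step 4: Final sum = 451.0 + 1903 = 2354.0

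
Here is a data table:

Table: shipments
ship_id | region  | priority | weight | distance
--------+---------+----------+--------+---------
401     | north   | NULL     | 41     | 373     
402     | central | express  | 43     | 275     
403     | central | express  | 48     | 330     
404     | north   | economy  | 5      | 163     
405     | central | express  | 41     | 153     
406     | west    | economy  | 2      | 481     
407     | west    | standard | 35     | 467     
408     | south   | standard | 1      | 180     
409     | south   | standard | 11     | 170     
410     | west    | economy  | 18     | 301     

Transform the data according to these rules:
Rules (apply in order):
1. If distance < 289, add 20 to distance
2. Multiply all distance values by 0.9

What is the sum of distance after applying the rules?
2693.7

Step 1: Apply Rule 1 - Add 20 to records with distance < 289
  - 5 records affected: 941 + (5 × 20) = 1041
  - Unaffected records: 1952
  - Sum after Rule 1: 2993
Step 2: Apply Rule 2 - Multiply all by 0.9
  - 2993 × 0.9 = 2693.7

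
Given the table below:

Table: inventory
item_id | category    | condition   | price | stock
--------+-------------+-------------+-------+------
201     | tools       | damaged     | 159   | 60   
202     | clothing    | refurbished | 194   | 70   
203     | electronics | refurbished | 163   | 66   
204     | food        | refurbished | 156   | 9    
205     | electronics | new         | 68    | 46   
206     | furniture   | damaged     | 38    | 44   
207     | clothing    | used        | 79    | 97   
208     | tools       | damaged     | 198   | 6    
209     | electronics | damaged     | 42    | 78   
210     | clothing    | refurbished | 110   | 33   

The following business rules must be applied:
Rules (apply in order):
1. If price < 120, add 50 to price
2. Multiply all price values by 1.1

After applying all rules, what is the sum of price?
1602.7

Step 1: Apply Rule 1 - Add 50 to records with price < 120
  - 5 records affected: 337 + (5 × 50) = 587
  - Unaffected records: 870
  - Sum after Rule 1: 1457
Step 2: Apply Rule 2 - Multiply all by 1.1
  - 1457 × 1.1 = 1602.7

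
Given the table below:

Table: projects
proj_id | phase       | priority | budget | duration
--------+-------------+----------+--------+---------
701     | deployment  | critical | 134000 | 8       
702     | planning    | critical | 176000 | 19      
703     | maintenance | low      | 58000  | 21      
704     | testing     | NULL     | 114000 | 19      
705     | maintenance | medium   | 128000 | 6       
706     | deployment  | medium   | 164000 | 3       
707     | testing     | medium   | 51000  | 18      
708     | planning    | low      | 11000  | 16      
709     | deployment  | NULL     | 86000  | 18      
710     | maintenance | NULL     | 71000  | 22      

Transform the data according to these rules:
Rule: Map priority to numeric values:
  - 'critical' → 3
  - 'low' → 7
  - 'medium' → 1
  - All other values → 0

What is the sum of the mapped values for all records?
23

Step 1: Apply mapping to each record
Step 2: Count by status:
  'critical': 2 records × 3 = 6
  'low': 2 records × 7 = 14
  'medium': 3 records × 1 = 3
Step 3: Sum all mapped values = 23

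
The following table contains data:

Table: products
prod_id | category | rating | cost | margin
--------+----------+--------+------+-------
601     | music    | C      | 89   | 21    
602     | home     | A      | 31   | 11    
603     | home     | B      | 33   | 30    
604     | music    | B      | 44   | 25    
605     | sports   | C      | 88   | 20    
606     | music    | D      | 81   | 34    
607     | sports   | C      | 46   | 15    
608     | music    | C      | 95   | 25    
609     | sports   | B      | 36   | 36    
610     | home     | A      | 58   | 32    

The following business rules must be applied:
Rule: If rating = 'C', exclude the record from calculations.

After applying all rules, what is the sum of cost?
283

Step 1: Identify records where rating = 'C'
Step 2: The excluded records sum to 318
Step 3: Original total cost = 601
Step 4: Remaining total = 601 - 318 = 283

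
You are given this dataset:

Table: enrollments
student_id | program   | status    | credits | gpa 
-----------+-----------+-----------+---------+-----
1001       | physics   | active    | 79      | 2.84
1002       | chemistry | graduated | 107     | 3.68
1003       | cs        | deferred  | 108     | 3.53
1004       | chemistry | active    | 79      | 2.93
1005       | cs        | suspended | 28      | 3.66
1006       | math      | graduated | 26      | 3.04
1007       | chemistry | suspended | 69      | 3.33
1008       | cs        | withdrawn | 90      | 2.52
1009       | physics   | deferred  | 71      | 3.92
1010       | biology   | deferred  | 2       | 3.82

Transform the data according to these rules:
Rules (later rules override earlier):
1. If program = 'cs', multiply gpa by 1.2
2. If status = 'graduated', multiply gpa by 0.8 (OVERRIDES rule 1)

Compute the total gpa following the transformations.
33.87

Step 1: Rule 2 takes priority for records with status = 'graduated'
  - 2 records: 6.72 × 0.8 = 5.38
Step 2: Rule 1 applies to remaining records with program = 'cs'
  - 3 records: 9.71 × 1.2 = 11.65
Step 3: Other records unchanged: 16.84
Step 4: Final sum = 5.38 + 11.65 + 16.84 = 33.87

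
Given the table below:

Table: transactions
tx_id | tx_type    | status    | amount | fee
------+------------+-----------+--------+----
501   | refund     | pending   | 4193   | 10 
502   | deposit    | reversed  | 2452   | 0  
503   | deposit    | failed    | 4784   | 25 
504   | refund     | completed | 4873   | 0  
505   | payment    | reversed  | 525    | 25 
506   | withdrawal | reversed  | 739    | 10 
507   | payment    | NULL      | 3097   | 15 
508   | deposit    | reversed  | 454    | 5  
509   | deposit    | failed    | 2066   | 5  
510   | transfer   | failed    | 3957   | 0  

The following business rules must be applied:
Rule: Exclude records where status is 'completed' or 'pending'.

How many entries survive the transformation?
8

Step 1: Count records to exclude
  - 1 (completed) + 1 (pending) = 2 records
Step 2: Total records: 10
Step 3: Remaining = 10 - 2 = 8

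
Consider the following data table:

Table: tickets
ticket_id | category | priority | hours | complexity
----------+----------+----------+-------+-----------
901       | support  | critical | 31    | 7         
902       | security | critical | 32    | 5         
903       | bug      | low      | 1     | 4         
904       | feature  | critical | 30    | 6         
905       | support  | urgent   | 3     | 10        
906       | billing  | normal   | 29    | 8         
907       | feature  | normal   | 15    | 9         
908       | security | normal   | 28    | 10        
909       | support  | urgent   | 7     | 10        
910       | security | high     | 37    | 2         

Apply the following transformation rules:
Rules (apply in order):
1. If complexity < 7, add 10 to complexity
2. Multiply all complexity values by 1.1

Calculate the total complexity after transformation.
122.1

Step 1: Apply Rule 1 - Add 10 to records with complexity < 7
  - 4 records affected: 17 + (4 × 10) = 57
  - Unaffected records: 54
  - Sum after Rule 1: 111
Step 2: Apply Rule 2 - Multiply all by 1.1
  - 111 × 1.1 = 122.1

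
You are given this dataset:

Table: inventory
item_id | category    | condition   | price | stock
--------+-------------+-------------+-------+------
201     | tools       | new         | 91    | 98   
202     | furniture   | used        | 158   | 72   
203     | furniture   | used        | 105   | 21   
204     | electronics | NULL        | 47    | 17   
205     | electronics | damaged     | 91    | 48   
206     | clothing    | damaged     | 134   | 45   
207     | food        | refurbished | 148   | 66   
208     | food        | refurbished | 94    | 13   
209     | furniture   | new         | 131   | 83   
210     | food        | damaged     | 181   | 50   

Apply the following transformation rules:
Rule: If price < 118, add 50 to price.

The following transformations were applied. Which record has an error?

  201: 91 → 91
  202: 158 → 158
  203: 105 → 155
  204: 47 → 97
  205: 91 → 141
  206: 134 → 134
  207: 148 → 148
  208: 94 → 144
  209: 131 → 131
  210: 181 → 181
Record 201 has an error. The correct transformed value should be 141, not 91.

Step 1: Check each record against the rule
Step 2: Record 201 has price = 91
Step 3: Since 91 < 118, the bonus should have been applied
Step 4: Correct value = 141, but claimed value = 91
Conclusion: Record 201 has the error.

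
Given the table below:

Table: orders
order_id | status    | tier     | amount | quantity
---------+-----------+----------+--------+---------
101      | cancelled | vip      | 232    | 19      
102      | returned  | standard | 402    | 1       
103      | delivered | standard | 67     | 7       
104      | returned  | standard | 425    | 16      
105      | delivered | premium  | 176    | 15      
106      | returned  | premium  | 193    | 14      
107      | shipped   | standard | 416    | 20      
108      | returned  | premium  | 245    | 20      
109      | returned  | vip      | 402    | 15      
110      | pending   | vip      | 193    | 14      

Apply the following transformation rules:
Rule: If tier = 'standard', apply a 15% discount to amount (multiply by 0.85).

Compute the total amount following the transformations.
2554.5

Step 1: Records with tier = 'standard' have total amount = 1310
Step 2: Apply multiplier: 1310 × 0.85 = 1113.5
Step 3: Other records total: 1441
Step 4: Final sum = 1113.5 + 1441 = 2554.5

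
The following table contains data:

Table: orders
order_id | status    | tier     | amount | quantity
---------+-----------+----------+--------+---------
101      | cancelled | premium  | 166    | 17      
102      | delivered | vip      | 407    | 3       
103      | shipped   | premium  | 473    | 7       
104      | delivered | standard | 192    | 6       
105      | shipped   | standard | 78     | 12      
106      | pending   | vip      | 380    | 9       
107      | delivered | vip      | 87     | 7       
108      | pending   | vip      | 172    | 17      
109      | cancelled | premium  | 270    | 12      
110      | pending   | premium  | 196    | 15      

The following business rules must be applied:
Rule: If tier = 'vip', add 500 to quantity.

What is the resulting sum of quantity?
2105

Step 1: Count records where tier = 'vip': 4
Step 2: Total bonus added: 4 × 500 = 2000
Step 3: Original sum of quantity: 105
Step 4: Final sum = 105 + 2000 = 2105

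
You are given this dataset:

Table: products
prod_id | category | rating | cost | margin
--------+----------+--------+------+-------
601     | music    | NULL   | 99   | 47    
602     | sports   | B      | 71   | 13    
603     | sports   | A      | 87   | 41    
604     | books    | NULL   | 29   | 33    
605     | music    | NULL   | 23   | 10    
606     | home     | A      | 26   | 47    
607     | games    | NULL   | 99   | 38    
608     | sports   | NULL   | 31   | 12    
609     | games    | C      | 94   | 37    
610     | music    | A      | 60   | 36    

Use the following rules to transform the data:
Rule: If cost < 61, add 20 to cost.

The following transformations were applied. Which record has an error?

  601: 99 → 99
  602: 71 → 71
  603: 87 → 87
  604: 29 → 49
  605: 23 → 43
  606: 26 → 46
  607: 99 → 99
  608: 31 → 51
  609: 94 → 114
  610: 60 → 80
Record 609 has an error. The correct transformed value should be 94, not 114.

Step 1: Check each record against the rule
Step 2: Record 609 has cost = 94
Step 3: Since 94 >= 61, the bonus should not have been applied
Step 4: Correct value = 94, but claimed value = 114
Conclusion: Record 609 has the error.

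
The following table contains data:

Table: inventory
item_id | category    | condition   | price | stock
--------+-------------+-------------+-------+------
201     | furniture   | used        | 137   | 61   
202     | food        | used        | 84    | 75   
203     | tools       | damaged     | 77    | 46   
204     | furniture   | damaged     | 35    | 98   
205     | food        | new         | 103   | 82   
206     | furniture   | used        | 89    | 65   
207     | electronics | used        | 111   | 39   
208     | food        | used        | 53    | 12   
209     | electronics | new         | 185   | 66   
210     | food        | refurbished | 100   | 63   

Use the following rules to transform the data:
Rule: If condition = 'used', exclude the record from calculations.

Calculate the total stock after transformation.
355

Step 1: Identify records where condition = 'used'
Step 2: The excluded records sum to 252
Step 3: Original total stock = 607
Step 4: Remaining total = 607 - 252 = 355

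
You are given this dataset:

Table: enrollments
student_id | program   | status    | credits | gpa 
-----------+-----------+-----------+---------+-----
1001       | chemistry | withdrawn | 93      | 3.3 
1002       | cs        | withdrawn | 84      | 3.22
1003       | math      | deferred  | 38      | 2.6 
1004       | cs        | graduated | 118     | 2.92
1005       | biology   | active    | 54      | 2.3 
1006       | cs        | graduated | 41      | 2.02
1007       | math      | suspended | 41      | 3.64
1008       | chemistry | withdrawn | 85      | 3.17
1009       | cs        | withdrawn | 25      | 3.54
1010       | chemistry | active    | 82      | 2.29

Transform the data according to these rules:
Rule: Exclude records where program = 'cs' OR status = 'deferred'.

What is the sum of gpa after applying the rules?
14.7

Step 1: Find records where program = 'cs' OR status = 'deferred'
Step 2: 5 records match, summing to 14.3
Step 3: Original sum: 29.0
Step 4: Remaining sum = 29.0 - 14.3 = 14.7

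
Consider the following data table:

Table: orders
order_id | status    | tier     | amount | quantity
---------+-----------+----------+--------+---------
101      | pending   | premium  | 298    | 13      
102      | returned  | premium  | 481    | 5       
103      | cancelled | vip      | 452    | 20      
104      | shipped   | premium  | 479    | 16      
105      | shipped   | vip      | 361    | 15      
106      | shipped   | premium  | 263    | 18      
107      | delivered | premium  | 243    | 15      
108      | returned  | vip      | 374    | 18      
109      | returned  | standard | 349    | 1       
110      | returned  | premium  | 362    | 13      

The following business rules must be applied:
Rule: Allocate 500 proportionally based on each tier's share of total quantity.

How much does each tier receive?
premium: 298.51, standard: 3.73, vip: 197.76

Step 1: Calculate total quantity = 134
Step 2: Calculate each tier's proportion:
  premium: 80/134 = 59.70% → 298.51
  standard: 1/134 = 0.75% → 3.73
  vip: 53/134 = 39.55% → 197.76
Step 3: Verify: sum of allocations ≈ 500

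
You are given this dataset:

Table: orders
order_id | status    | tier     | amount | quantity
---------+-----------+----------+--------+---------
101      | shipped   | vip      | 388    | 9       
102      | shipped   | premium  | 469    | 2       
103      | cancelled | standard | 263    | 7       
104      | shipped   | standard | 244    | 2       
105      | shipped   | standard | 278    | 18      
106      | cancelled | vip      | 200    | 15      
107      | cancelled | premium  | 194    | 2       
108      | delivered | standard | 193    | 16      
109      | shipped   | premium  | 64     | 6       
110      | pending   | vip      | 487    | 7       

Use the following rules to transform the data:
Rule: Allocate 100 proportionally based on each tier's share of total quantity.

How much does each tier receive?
premium: 11.9, standard: 51.19, vip: 36.9

Step 1: Calculate total quantity = 84
Step 2: Calculate each tier's proportion:
  premium: 10/84 = 11.90% → 11.9
  standard: 43/84 = 51.19% → 51.19
  vip: 31/84 = 36.90% → 36.9
Step 3: Verify: sum of allocations ≈ 100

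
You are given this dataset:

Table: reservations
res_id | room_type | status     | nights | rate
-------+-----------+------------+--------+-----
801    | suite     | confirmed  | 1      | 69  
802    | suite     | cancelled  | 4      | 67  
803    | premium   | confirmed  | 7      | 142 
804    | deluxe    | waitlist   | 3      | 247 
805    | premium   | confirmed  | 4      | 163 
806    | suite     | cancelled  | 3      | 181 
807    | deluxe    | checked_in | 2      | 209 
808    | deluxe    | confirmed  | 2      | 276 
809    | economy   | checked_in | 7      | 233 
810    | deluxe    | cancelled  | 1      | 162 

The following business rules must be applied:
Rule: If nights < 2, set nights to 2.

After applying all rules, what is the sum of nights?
36

Step 1: 2 records have nights < 2
Step 2: These records originally summed to 2
Step 3: After setting to minimum: 2 × 2 = 4
Step 4: Unaffected records sum: 32
Step 5: Final sum = 4 + 32 = 36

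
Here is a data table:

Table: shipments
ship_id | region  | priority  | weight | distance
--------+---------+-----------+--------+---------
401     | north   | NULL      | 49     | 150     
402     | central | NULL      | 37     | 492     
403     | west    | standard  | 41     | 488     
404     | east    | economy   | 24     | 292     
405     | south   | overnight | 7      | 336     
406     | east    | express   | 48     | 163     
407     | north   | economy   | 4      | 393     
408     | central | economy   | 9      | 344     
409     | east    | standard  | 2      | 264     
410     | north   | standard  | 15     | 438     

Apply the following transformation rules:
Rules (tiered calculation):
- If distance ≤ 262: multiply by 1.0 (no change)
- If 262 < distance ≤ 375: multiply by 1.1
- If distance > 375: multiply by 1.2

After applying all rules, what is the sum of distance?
3845.8

Step 1: Tier 1 (distance ≤ 262): 2 records, sum = 313 × 1.0 = 313.0
Step 2: Tier 2 (262 < distance ≤ 375): 4 records, sum = 1236 × 1.1 = 1359.6
Step 3: Tier 3 (distance > 375): 4 records, sum = 1811 × 1.2 = 2173.2
Step 4: Final sum = 313.0 + 1359.6 + 2173.2 = 3845.8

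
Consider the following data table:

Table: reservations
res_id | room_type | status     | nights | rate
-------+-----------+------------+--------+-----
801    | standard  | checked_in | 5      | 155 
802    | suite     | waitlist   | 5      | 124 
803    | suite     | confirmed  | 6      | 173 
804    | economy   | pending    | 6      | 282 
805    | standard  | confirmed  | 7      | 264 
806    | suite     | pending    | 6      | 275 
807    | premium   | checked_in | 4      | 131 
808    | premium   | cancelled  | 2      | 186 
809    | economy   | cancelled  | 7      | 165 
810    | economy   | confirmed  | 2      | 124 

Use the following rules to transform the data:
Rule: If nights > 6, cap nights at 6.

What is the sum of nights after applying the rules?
48

Step 1: 2 records have nights > 6
Step 2: These records originally summed to 14
Step 3: After capping: 2 × 6 = 12
Step 4: Unaffected records sum: 36
Step 5: Final sum = 12 + 36 = 48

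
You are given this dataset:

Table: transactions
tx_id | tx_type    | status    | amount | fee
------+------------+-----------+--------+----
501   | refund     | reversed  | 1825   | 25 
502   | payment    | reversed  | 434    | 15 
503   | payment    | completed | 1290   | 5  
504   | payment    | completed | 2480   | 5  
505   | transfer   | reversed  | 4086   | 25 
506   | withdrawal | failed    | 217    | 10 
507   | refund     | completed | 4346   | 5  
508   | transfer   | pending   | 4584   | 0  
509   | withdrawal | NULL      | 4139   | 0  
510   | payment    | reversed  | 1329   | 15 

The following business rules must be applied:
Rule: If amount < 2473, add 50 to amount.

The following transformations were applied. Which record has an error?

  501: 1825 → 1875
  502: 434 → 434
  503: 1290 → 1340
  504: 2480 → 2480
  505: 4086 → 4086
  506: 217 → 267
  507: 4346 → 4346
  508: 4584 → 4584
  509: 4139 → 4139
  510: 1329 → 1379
Record 502 has an error. The correct transformed value should be 484, not 434.

Step 1: Check each record against the rule
Step 2: Record 502 has amount = 434
Step 3: Since 434 < 2473, the bonus should have been applied
Step 4: Correct value = 484, but claimed value = 434
Conclusion: Record 502 has the error.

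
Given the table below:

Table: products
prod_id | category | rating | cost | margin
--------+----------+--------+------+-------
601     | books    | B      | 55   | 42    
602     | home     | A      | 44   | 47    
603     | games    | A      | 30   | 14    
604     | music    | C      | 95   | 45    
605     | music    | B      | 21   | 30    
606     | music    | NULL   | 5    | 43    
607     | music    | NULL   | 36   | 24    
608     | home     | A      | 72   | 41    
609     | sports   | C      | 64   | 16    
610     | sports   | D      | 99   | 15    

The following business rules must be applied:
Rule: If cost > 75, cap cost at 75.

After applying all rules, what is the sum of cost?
477

Step 1: 2 records have cost > 75
Step 2: These records originally summed to 194
Step 3: After capping: 2 × 75 = 150
Step 4: Unaffected records sum: 327
Step 5: Final sum = 150 + 327 = 477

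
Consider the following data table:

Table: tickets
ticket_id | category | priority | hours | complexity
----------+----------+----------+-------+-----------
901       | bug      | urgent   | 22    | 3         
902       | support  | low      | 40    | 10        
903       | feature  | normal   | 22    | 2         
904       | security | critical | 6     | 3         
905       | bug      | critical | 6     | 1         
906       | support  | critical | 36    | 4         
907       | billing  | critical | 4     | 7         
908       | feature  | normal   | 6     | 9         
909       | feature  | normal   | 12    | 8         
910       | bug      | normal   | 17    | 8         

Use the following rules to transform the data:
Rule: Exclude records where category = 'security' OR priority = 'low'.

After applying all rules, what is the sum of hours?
125

Step 1: Find records where category = 'security' OR priority = 'low'
Step 2: 2 records match, summing to 46
Step 3: Original sum: 171
Step 4: Remaining sum = 171 - 46 = 125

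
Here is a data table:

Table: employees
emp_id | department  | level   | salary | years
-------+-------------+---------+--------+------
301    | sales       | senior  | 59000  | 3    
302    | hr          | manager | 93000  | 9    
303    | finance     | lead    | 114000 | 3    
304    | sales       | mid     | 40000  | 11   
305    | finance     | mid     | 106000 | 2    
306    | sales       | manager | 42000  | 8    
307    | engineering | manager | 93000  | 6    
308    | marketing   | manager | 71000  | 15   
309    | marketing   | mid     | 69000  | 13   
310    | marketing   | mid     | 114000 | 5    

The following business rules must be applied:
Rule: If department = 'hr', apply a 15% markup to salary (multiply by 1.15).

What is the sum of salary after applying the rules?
814950.0

Step 1: Records with department = 'hr' have total salary = 93000
Step 2: Apply multiplier: 93000 × 1.15 = 106950.0
Step 3: Other records total: 708000
Step 4: Final sum = 106950.0 + 708000 = 814950.0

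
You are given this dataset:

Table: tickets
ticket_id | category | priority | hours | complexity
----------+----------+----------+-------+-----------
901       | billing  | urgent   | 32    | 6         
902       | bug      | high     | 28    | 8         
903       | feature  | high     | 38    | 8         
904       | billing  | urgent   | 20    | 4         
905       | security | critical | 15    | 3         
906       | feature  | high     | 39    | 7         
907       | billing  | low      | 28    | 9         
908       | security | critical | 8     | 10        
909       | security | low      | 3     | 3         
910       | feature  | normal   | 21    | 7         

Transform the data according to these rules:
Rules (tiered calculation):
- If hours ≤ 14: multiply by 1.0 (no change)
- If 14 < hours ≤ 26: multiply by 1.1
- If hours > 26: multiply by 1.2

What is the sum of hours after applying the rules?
270.6

Step 1: Tier 1 (hours ≤ 14): 2 records, sum = 11 × 1.0 = 11.0
Step 2: Tier 2 (14 < hours ≤ 26): 3 records, sum = 56 × 1.1 = 61.6
Step 3: Tier 3 (hours > 26): 5 records, sum = 165 × 1.2 = 198.0
Step 4: Final sum = 11.0 + 61.6 + 198.0 = 270.6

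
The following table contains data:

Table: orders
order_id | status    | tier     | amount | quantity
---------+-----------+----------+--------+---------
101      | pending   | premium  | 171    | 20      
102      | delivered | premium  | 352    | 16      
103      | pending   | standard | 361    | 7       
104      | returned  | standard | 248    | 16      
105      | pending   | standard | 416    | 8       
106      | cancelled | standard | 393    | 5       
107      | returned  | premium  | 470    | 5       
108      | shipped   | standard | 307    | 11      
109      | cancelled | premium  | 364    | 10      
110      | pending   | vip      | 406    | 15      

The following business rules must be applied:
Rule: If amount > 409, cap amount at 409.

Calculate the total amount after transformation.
3420

Step 1: 2 records have amount > 409
Step 2: These records originally summed to 886
Step 3: After capping: 2 × 409 = 818
Step 4: Unaffected records sum: 2602
Step 5: Final sum = 818 + 2602 = 3420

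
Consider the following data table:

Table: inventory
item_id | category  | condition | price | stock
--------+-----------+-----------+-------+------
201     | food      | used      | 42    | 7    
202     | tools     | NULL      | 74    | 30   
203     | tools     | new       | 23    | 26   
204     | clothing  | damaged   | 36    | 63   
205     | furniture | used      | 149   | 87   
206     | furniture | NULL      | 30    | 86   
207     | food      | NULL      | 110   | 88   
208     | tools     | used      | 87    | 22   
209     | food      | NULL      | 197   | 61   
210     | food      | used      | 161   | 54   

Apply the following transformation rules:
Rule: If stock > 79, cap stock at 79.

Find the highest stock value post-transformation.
79

Step 1: Original maximum stock = 88
Step 2: Apply cap at 79
Step 3: 3 records had stock > 79 and were capped
Step 4: Maximum after transformation = 79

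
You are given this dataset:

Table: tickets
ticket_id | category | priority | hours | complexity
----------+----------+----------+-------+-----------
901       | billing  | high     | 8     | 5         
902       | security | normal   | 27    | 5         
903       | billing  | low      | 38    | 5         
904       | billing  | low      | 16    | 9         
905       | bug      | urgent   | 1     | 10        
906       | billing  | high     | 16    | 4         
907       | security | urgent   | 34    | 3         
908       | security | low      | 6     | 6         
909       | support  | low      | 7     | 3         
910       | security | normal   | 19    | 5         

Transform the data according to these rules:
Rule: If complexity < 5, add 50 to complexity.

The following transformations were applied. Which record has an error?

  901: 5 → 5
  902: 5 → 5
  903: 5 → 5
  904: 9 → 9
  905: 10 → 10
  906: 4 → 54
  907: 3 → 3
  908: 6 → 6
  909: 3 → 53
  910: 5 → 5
Record 907 has an error. The correct transformed value should be 53, not 3.

Step 1: Check each record against the rule
Step 2: Record 907 has complexity = 3
Step 3: Since 3 < 5, the bonus should have been applied
Step 4: Correct value = 53, but claimed value = 3
Conclusion: Record 907 has the error.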